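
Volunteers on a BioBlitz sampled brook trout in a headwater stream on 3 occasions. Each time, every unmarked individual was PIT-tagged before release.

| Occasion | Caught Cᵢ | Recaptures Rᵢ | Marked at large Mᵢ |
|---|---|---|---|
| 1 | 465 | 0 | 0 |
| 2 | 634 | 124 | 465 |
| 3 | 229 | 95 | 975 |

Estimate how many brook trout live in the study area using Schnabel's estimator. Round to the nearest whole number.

N ≈ 2366

Σ MᵢCᵢ = 0·465 + 465·634 + 975·229 = 0 + 294810 + 223275 = 518085
Σ Rᵢ = 0 + 124 + 95 = 219
N̂ = 518085 / 219 ≈ 2365.7 → 2366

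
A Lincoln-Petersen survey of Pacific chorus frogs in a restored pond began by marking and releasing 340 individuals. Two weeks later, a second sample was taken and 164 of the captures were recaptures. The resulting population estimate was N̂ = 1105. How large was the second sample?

From N = M·C/R: C = N·R / M = 1105·164 / 340 = 181220 / 340 = 533.

C = 533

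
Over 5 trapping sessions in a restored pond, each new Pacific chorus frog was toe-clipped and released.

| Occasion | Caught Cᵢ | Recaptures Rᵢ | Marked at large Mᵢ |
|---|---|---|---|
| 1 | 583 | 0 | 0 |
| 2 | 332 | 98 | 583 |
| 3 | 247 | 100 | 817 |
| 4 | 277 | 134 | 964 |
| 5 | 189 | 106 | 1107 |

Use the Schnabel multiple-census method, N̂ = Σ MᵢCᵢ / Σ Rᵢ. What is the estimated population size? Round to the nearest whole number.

Σ MᵢCᵢ = 0·583 + 583·332 + 817·247 + 964·277 + 1107·189 = 0 + 193556 + 201799 + 267028 + 209223 = 871606
Σ Rᵢ = 0 + 98 + 100 + 134 + 106 = 438
N̂ = 871606 / 438 ≈ 1990.0 → 1990

N ≈ 1990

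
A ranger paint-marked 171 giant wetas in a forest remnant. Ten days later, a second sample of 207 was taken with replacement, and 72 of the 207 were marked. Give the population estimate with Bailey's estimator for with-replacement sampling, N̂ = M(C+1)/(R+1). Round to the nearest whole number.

N ≈ 487

N̂ = 171·(207+1)/(72+1) = 171·208/73 = 35568/73 ≈ 487.2 → 487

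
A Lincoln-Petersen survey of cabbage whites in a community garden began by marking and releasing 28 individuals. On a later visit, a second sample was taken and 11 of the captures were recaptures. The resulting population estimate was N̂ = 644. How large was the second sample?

C = 253

From N = M·C/R: C = N·R / M = 644·11 / 28 = 7084 / 28 = 253.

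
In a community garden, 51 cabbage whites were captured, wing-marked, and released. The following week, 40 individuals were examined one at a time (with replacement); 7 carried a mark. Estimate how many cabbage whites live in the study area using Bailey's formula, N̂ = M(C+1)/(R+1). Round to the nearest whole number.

N ≈ 261

N̂ = 51·(40+1)/(7+1) = 51·41/8 = 2091/8 ≈ 261.4 → 261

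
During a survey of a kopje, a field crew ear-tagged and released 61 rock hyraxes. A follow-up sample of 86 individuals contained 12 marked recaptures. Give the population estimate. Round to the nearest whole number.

If marked individuals mix randomly, R/C ≈ M/N, giving N ≈ M·C/R.
N = (61 × 86) / 12 = 5246 / 12 ≈ 437.2 → 437

N ≈ 437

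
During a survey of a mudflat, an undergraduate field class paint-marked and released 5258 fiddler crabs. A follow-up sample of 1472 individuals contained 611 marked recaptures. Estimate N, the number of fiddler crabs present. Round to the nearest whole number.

N = (5258 × 1472) / 611 = 7739776 / 611 ≈ 12667.4 → 12667

N ≈ 12,667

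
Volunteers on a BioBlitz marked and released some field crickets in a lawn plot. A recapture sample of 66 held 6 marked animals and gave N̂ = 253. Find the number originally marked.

M = 23

From N = M·C/R: M = N·R / C = 253·6 / 66 = 1518 / 66 = 23.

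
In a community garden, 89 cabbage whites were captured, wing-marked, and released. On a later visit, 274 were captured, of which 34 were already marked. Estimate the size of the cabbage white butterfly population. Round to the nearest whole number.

N ≈ 717

N = (89 × 274) / 34 = 24386 / 34 ≈ 717.2 → 717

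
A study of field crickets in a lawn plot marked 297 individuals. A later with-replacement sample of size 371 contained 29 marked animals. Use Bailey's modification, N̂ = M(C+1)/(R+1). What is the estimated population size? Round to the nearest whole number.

N ≈ 3683

N̂ = 297·(371+1)/(29+1) = 297·372/30 = 110484/30 ≈ 3682.8 → 3683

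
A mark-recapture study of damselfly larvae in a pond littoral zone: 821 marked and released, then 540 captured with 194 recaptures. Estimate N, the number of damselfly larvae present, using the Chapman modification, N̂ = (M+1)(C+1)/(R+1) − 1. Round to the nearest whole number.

N̂ = (821+1)(540+1)/(194+1) − 1 = 822·541/195 − 1
= 444702/195 − 1 ≈ 2280.5 − 1 ≈ 2279.5 → 2280

N ≈ 2280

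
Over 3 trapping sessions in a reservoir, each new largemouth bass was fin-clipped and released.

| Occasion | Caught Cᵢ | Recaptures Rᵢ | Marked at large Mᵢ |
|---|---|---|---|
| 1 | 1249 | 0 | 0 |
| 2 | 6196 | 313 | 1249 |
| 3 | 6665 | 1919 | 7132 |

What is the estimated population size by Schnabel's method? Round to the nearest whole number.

Σ MᵢCᵢ = 0·1249 + 1249·6196 + 7132·6665 = 0 + 7738804 + 47534780 = 55273584
Σ Rᵢ = 0 + 313 + 1919 = 2232
N̂ = 55273584 / 2232 ≈ 24764.2 → 24764

N ≈ 24,764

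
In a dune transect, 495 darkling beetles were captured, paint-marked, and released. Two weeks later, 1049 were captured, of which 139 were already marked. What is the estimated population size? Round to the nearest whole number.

N ≈ 3736

N = (495 × 1049) / 139 = 519255 / 139 ≈ 3735.6 → 3736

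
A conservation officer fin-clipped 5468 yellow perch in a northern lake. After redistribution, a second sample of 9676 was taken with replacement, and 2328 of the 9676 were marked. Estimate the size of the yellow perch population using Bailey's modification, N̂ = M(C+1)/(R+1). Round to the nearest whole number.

N ≈ 22,720

N̂ = 5468·(9676+1)/(2328+1) = 5468·9677/2329 = 52913836/2329 ≈ 22719.6 → 22720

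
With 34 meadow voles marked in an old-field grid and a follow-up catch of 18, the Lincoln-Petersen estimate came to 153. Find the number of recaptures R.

From N = M·C/R: R = M·C / N = 34·18 / 153 = 612 / 153 = 4.

R = 4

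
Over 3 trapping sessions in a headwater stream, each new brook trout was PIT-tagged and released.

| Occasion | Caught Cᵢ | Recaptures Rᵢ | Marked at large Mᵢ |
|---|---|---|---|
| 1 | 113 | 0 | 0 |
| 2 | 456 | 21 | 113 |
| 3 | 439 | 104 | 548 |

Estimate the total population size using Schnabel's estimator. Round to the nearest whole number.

Σ MᵢCᵢ = 0·113 + 113·456 + 548·439 = 0 + 51528 + 240572 = 292100
Σ Rᵢ = 0 + 21 + 104 = 125
N̂ = 292100 / 125 ≈ 2336.8 → 2337

N ≈ 2337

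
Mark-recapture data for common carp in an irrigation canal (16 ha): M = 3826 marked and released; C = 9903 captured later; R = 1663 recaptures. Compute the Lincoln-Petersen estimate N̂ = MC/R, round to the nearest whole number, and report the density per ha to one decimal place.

density ≈ 1423.9 common carp per ha

N̂ = 3826·9903/1663 = 37888878/1663 ≈ 22783.45 → 22783
Density = N̂ / area = 22783 / 16 ≈ 1423.94 → 1423.9 per ha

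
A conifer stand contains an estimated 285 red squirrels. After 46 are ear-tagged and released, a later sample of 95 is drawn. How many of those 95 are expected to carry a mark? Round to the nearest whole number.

expected recaptures ≈ 15

Expected recaptures E[R] = M·C / N.
E[R] = 46 × 95 / 285 = 4370 / 285 ≈ 15.3 → 15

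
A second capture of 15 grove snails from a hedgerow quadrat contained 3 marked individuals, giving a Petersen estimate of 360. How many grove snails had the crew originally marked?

M = 72

From N = M·C/R: M = N·R / C = 360·3 / 15 = 1080 / 15 = 72.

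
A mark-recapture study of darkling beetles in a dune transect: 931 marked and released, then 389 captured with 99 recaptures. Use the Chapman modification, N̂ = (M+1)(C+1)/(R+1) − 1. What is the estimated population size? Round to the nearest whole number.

N̂ = (931+1)(389+1)/(99+1) − 1 = 932·390/100 − 1
= 363480/100 − 1 ≈ 3634.8 − 1 ≈ 3633.8 → 3634

N ≈ 3634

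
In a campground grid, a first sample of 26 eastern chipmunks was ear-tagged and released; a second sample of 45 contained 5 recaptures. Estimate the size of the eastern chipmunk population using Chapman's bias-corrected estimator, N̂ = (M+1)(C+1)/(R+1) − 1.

N̂ = (26+1)(45+1)/(5+1) − 1 = 27·46/6 − 1
= 1242/6 − 1 = 207 − 1 = 206

N = 206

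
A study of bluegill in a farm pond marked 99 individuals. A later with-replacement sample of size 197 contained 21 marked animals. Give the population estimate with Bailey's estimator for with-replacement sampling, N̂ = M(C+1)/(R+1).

N = 891

N̂ = 99·(197+1)/(21+1) = 99·198/22 = 19602/22 = 891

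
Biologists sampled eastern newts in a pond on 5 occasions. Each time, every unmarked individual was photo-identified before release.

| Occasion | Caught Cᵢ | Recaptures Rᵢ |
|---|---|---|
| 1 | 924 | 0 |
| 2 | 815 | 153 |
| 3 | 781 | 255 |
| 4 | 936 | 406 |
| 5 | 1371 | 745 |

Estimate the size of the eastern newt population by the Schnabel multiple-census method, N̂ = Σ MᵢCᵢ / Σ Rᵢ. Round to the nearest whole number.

Marked at large before each occasion: Mᵢ = Σⱼ<ᵢ (Cⱼ − Rⱼ) → M1=0, M2=924, M3=1586, M4=2112, M5=2642
Σ MᵢCᵢ = 0·924 + 924·815 + 1586·781 + 2112·936 + 2642·1371 = 0 + 753060 + 1238666 + 1976832 + 3622182 = 7590740
Σ Rᵢ = 0 + 153 + 255 + 406 + 745 = 1559
N̂ = 7590740 / 1559 ≈ 4869.0 → 4869

N ≈ 4869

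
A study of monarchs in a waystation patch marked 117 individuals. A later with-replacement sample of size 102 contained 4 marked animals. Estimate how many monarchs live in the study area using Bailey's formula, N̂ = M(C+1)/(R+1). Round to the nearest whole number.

N ≈ 2410

N̂ = 117·(102+1)/(4+1) = 117·103/5 = 12051/5 ≈ 2410.2 → 2410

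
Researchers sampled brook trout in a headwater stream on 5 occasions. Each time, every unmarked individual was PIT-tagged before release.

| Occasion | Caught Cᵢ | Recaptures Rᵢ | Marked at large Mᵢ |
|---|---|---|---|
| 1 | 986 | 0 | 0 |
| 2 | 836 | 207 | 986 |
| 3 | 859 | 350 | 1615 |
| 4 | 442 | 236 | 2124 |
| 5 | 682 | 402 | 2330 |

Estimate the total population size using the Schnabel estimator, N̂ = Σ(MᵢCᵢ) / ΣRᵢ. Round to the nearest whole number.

N ≈ 3966

Σ MᵢCᵢ = 0·986 + 986·836 + 1615·859 + 2124·442 + 2330·682 = 0 + 824296 + 1387285 + 938808 + 1589060 = 4739449
Σ Rᵢ = 0 + 207 + 350 + 236 + 402 = 1195
N̂ = 4739449 / 1195 ≈ 3966.1 → 3966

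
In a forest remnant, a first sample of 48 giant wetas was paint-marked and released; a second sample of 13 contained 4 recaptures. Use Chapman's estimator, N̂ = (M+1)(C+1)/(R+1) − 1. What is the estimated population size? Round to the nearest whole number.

N̂ = (48+1)(13+1)/(4+1) − 1 = 49·14/5 − 1
= 686/5 − 1 ≈ 137.2 − 1 ≈ 136.2 → 136

N ≈ 136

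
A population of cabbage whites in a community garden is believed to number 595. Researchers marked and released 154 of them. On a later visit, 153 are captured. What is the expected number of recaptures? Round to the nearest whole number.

expected recaptures ≈ 40

Expected recaptures E[R] = M·C / N.
E[R] = 154 × 153 / 595 = 23562 / 595 ≈ 39.6 → 40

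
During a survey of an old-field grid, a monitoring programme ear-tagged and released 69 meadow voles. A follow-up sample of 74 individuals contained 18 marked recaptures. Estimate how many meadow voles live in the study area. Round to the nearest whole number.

The marked fraction in the recapture sample should equal the marked fraction in the population: 18/74 = 69/N.
N = (69 × 74) / 18 = 5106 / 18 ≈ 283.7 → 284

N ≈ 284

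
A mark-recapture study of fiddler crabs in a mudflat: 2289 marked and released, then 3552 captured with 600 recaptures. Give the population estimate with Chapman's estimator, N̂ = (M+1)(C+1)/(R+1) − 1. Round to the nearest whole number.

N̂ = (2289+1)(3552+1)/(600+1) − 1 = 2290·3553/601 − 1
= 8136370/601 − 1 ≈ 13538.1 − 1 ≈ 13537.1 → 13537

N ≈ 13,537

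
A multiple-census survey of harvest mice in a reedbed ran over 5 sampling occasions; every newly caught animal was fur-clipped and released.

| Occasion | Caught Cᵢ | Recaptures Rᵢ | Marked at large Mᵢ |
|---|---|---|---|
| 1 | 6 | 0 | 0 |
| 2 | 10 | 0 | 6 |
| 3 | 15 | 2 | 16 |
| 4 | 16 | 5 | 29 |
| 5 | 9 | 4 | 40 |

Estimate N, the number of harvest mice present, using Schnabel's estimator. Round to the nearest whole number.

Σ MᵢCᵢ = 0·6 + 6·10 + 16·15 + 29·16 + 40·9 = 0 + 60 + 240 + 464 + 360 = 1124
Σ Rᵢ = 0 + 0 + 2 + 5 + 4 = 11
N̂ = 1124 / 11 ≈ 102.2 → 102

N ≈ 102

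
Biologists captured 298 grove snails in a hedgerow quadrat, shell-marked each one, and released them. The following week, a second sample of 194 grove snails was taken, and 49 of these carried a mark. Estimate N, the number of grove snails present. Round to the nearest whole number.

N ≈ 1180

N = (298 × 194) / 49 = 57812 / 49 ≈ 1179.8 → 1180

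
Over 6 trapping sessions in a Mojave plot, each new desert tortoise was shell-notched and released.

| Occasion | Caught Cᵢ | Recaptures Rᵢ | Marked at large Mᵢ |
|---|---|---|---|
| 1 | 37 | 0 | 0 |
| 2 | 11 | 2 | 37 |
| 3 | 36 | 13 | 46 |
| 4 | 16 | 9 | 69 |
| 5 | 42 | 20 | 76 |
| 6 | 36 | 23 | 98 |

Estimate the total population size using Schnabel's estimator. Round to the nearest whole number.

Σ MᵢCᵢ = 0·37 + 37·11 + 46·36 + 69·16 + 76·42 + 98·36 = 0 + 407 + 1656 + 1104 + 3192 + 3528 = 9887
Σ Rᵢ = 0 + 2 + 13 + 9 + 20 + 23 = 67
N̂ = 9887 / 67 ≈ 147.6 → 148

N ≈ 148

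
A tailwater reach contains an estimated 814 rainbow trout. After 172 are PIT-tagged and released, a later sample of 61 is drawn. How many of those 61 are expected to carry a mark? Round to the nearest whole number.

Expected recaptures E[R] = M·C / N.
E[R] = 172 × 61 / 814 = 10492 / 814 ≈ 12.9 → 13

expected recaptures ≈ 13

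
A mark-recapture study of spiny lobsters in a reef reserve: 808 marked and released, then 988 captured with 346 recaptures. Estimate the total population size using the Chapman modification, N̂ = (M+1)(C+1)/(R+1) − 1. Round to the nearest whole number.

N̂ = (808+1)(988+1)/(346+1) − 1 = 809·989/347 − 1
= 800101/347 − 1 ≈ 2305.8 − 1 ≈ 2304.8 → 2305

N ≈ 2305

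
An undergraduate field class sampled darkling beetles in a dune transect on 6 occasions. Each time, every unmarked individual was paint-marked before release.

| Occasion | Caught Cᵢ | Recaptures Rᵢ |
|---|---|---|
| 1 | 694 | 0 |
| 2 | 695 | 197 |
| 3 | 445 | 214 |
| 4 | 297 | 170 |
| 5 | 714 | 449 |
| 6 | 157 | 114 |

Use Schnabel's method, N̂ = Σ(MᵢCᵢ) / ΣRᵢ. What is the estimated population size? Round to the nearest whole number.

N ≈ 2471

Marked at large before each occasion: Mᵢ = Σⱼ<ᵢ (Cⱼ − Rⱼ) → M1=0, M2=694, M3=1192, M4=1423, M5=1550, M6=1815
Σ MᵢCᵢ = 0·694 + 694·695 + 1192·445 + 1423·297 + 1550·714 + 1815·157 = 0 + 482330 + 530440 + 422631 + 1106700 + 284955 = 2827056
Σ Rᵢ = 0 + 197 + 214 + 170 + 449 + 114 = 1144
N̂ = 2827056 / 1144 ≈ 2471.2 → 2471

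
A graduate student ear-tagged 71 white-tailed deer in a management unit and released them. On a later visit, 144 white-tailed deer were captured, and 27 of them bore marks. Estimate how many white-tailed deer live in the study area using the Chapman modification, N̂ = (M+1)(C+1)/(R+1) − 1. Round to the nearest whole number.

N̂ = (71+1)(144+1)/(27+1) − 1 = 72·145/28 − 1
= 10440/28 − 1 ≈ 372.9 − 1 ≈ 371.9 → 372

N ≈ 372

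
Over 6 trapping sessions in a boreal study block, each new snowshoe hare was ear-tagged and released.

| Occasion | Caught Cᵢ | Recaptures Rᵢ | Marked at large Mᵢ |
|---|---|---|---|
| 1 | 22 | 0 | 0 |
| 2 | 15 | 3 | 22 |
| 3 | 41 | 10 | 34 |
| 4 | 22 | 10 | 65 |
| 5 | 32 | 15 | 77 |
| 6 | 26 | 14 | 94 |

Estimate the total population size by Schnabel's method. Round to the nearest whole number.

Σ MᵢCᵢ = 0·22 + 22·15 + 34·41 + 65·22 + 77·32 + 94·26 = 0 + 330 + 1394 + 1430 + 2464 + 2444 = 8062
Σ Rᵢ = 0 + 3 + 10 + 10 + 15 + 14 = 52
N̂ = 8062 / 52 ≈ 155.0 → 155

N ≈ 155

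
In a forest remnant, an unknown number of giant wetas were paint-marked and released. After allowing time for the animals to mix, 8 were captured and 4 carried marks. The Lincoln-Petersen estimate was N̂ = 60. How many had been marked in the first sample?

From N = M·C/R: M = N·R / C = 60·4 / 8 = 240 / 8 = 30.

M = 30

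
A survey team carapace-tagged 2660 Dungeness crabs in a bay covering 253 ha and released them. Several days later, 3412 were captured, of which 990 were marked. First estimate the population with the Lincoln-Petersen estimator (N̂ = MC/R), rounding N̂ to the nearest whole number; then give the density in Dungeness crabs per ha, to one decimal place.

density ≈ 36.2 Dungeness crabs per ha

N̂ = 2660·3412/990 = 9075920/990 ≈ 9167.6 → 9168
Density = N̂ / area = 9168 / 253 ≈ 36.24 → 36.2 per ha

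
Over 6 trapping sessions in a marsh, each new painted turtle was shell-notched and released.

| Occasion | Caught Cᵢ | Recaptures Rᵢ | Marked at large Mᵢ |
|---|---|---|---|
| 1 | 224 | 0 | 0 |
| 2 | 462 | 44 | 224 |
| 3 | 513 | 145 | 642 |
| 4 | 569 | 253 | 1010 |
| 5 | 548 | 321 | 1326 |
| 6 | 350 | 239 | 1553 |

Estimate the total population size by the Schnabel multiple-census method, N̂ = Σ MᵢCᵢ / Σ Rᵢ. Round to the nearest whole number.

Σ MᵢCᵢ = 0·224 + 224·462 + 642·513 + 1010·569 + 1326·548 + 1553·350 = 0 + 103488 + 329346 + 574690 + 726648 + 543550 = 2277722
Σ Rᵢ = 0 + 44 + 145 + 253 + 321 + 239 = 1002
N̂ = 2277722 / 1002 ≈ 2273.2 → 2273

N ≈ 2273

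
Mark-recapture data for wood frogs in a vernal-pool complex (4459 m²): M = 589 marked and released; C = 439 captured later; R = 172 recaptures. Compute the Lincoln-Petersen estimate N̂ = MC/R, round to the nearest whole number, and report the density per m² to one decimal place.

density ≈ 0.3 wood frogs per m²

N̂ = 589·439/172 = 258571/172 ≈ 1503.3 → 1503
Density = N̂ / area = 1503 / 4459 ≈ 0.34 → 0.3 per m²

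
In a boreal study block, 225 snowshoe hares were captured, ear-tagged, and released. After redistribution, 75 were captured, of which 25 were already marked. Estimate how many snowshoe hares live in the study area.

The marked fraction in the recapture sample should equal the marked fraction in the population: 25/75 = 225/N.
N = (225 × 75) / 25 = 16875 / 25 = 675

N = 675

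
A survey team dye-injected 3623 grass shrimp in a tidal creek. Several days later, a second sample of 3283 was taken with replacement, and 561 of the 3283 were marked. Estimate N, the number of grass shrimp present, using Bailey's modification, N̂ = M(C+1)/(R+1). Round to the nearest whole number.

N̂ = 3623·(3283+1)/(561+1) = 3623·3284/562 = 11897932/562 ≈ 21170.7 → 21171

N ≈ 21,171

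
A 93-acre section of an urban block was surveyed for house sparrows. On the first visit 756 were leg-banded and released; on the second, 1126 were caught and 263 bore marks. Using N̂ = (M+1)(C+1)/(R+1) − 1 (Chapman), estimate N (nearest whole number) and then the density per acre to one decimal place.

N̂ = 757·1127/264 − 1 = 853139/264 − 1 ≈ 3230.6 → 3231
Density = N̂ / area = 3231 / 93 ≈ 34.74 → 34.7 per acre

density ≈ 34.7 house sparrows per acre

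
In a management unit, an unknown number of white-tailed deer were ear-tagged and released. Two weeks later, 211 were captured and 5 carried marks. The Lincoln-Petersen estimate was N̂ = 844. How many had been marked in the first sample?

From N = M·C/R: M = N·R / C = 844·5 / 211 = 4220 / 211 = 20.

M = 20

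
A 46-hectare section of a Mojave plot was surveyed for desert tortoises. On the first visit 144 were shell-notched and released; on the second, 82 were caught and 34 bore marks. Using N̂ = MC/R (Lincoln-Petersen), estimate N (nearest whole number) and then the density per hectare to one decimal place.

N̂ = 144·82/34 = 11808/34 ≈ 347.3 → 347
Density = N̂ / area = 347 / 46 ≈ 7.54 → 7.5 per hectare

density ≈ 7.5 desert tortoises per hectare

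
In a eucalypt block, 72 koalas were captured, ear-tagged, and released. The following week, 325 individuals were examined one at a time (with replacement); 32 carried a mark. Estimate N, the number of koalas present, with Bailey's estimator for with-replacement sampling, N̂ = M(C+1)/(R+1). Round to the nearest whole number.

N̂ = 72·(325+1)/(32+1) = 72·326/33 = 23472/33 ≈ 711.3 → 711

N ≈ 711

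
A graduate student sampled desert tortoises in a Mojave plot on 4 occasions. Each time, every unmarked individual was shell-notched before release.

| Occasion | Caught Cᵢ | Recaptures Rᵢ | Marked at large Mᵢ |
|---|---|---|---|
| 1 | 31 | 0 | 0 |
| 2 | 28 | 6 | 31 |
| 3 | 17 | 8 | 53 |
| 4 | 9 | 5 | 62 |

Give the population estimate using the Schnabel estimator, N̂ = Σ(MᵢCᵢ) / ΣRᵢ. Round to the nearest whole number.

Σ MᵢCᵢ = 0·31 + 31·28 + 53·17 + 62·9 = 0 + 868 + 901 + 558 = 2327
Σ Rᵢ = 0 + 6 + 8 + 5 = 19
N̂ = 2327 / 19 ≈ 122.47 → 122

N ≈ 122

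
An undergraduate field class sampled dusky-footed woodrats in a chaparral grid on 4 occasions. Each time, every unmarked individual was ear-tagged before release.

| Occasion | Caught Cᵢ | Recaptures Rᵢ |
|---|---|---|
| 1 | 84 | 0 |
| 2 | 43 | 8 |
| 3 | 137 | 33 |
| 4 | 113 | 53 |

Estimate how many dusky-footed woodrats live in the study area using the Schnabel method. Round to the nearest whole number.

N ≈ 480

Marked at large before each occasion: Mᵢ = Σⱼ<ᵢ (Cⱼ − Rⱼ) → M1=0, M2=84, M3=119, M4=223
Σ MᵢCᵢ = 0·84 + 84·43 + 119·137 + 223·113 = 0 + 3612 + 16303 + 25199 = 45114
Σ Rᵢ = 0 + 8 + 33 + 53 = 94
N̂ = 45114 / 94 ≈ 479.9 → 480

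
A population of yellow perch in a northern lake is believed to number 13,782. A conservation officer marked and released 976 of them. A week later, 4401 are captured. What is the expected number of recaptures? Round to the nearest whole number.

The marked fraction of the population is 976/13782, so in a sample of 4401 expect C·(M/N) marked.
E[R] = 976 × 4401 / 13782 = 4295376 / 13782 ≈ 311.7 → 312

expected recaptures ≈ 312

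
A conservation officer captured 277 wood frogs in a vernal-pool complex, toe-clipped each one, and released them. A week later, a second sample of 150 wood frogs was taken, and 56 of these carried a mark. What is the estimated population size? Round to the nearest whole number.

N ≈ 742

The marked fraction in the recapture sample should equal the marked fraction in the population: 56/150 = 277/N.
N = (277 × 150) / 56 = 41550 / 56 ≈ 742.0 → 742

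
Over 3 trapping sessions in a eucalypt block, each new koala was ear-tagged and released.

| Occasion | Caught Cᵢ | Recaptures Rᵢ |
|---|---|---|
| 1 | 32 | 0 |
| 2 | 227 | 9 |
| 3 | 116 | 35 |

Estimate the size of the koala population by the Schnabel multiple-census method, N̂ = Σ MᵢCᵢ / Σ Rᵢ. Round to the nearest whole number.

Marked at large before each occasion: Mᵢ = Σⱼ<ᵢ (Cⱼ − Rⱼ) → M1=0, M2=32, M3=250
Σ MᵢCᵢ = 0·32 + 32·227 + 250·116 = 0 + 7264 + 29000 = 36264
Σ Rᵢ = 0 + 9 + 35 = 44
N̂ = 36264 / 44 ≈ 824.2 → 824

N ≈ 824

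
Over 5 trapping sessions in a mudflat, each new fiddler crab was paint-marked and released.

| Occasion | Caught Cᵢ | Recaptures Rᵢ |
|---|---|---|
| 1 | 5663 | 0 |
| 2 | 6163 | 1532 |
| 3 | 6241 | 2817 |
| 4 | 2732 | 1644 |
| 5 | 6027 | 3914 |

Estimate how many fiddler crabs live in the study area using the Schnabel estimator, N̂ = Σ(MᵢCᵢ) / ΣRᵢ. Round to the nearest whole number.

Marked at large before each occasion: Mᵢ = Σⱼ<ᵢ (Cⱼ − Rⱼ) → M1=0, M2=5663, M3=10294, M4=13718, M5=14806
Σ MᵢCᵢ = 0·5663 + 5663·6163 + 10294·6241 + 13718·2732 + 14806·6027 = 0 + 34901069 + 64244854 + 37477576 + 89235762 = 225859261
Σ Rᵢ = 0 + 1532 + 2817 + 1644 + 3914 = 9907
N̂ = 225859261 / 9907 ≈ 22797.9 → 22798

N ≈ 22,798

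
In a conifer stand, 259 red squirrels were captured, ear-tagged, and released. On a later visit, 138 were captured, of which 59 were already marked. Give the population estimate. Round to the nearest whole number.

If marked individuals mix randomly, R/C ≈ M/N, giving N ≈ M·C/R.
N = (259 × 138) / 59 = 35742 / 59 ≈ 605.8 → 606

N ≈ 606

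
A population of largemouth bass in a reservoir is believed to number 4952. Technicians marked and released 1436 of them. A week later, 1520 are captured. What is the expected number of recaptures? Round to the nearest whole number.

Expected recaptures E[R] = M·C / N.
E[R] = 1436 × 1520 / 4952 = 2182720 / 4952 ≈ 440.8 → 441

expected recaptures ≈ 441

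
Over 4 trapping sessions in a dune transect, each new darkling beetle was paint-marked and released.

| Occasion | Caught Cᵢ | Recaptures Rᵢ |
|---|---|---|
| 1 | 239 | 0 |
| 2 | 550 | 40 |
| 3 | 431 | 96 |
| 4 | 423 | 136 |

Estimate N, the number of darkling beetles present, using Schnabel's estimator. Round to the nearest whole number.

Marked at large before each occasion: Mᵢ = Σⱼ<ᵢ (Cⱼ − Rⱼ) → M1=0, M2=239, M3=749, M4=1084
Σ MᵢCᵢ = 0·239 + 239·550 + 749·431 + 1084·423 = 0 + 131450 + 322819 + 458532 = 912801
Σ Rᵢ = 0 + 40 + 96 + 136 = 272
N̂ = 912801 / 272 ≈ 3355.9 → 3356

N ≈ 3356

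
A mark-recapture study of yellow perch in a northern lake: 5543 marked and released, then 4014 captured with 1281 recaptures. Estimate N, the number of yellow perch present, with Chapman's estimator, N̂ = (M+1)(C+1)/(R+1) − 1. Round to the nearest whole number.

N̂ = (5543+1)(4014+1)/(1281+1) − 1 = 5544·4015/1282 − 1
= 22259160/1282 − 1 ≈ 17362.8 − 1 ≈ 17361.8 → 17362

N ≈ 17,362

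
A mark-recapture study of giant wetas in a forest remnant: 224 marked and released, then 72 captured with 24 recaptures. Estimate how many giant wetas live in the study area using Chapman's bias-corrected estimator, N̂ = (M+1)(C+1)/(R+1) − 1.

N̂ = (224+1)(72+1)/(24+1) − 1 = 225·73/25 − 1
= 16425/25 − 1 = 657 − 1 = 656

N = 656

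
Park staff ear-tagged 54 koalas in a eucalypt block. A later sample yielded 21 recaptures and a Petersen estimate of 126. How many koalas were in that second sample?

From N = M·C/R: C = N·R / M = 126·21 / 54 = 2646 / 54 = 49.

C = 49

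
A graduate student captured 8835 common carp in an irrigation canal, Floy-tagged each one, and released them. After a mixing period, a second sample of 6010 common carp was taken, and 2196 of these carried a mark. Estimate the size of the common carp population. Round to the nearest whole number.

N = (8835 × 6010) / 2196 = 53098350 / 2196 ≈ 24179.6 → 24180

N ≈ 24,180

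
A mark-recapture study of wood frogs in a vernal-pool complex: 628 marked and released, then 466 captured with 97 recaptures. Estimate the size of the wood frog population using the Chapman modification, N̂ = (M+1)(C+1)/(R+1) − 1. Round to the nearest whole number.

N ≈ 2996

N̂ = (628+1)(466+1)/(97+1) − 1 = 629·467/98 − 1
= 293743/98 − 1 ≈ 2997.4 − 1 ≈ 2996.4 → 2996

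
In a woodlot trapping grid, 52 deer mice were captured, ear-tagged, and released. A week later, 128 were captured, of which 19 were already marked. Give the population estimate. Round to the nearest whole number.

If marked individuals mix randomly, R/C ≈ M/N, giving N ≈ M·C/R.
N = (52 × 128) / 19 = 6656 / 19 ≈ 350.3 → 350

N ≈ 350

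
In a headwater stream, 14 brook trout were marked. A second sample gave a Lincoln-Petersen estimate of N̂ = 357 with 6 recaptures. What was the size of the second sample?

C = 153

From N = M·C/R: C = N·R / M = 357·6 / 14 = 2142 / 14 = 153.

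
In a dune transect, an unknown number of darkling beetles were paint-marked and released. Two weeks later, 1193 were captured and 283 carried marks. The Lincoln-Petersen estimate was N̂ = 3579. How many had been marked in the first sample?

M = 849

From N = M·C/R: M = N·R / C = 3579·283 / 1193 = 1012857 / 1193 = 849.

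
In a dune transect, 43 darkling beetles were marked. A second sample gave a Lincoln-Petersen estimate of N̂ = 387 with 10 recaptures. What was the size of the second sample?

From N = M·C/R: C = N·R / M = 387·10 / 43 = 3870 / 43 = 90.

C = 90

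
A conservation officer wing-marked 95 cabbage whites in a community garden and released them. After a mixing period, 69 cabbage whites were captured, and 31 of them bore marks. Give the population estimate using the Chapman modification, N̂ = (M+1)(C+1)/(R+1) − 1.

N̂ = (95+1)(69+1)/(31+1) − 1 = 96·70/32 − 1
= 6720/32 − 1 = 210 − 1 = 209

N = 209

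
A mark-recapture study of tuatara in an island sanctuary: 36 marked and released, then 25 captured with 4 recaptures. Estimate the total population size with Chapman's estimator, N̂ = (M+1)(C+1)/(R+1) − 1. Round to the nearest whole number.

N ≈ 191

N̂ = (36+1)(25+1)/(4+1) − 1 = 37·26/5 − 1
= 962/5 − 1 ≈ 192.4 − 1 ≈ 191.4 → 191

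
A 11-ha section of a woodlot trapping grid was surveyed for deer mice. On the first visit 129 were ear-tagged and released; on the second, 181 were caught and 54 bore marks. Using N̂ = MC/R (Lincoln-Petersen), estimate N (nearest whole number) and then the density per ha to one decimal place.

N̂ = 129·181/54 = 23349/54 ≈ 432.4 → 432
Density = N̂ / area = 432 / 11 ≈ 39.27 → 39.3 per ha

density ≈ 39.3 deer mice per ha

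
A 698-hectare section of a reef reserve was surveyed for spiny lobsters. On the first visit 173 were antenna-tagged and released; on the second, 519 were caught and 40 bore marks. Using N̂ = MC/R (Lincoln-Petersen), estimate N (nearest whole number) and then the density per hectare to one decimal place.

density ≈ 3.2 spiny lobsters per hectare

N̂ = 173·519/40 = 89787/40 ≈ 2244.7 → 2245
Density = N̂ / area = 2245 / 698 ≈ 3.22 → 3.2 per hectare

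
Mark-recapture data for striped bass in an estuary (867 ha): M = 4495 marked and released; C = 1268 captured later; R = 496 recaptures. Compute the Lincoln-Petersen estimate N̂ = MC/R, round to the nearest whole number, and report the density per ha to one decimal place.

density ≈ 13.3 striped bass per ha

N̂ = 4495·1268/496 = 5699660/496 ≈ 11491.2 → 11491
Density = N̂ / area = 11491 / 867 ≈ 13.25 → 13.3 per ha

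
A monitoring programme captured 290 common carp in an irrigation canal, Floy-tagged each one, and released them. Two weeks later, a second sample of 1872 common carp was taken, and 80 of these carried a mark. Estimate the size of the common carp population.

N = 6786

N = (290 × 1872) / 80 = 542880 / 80 = 6786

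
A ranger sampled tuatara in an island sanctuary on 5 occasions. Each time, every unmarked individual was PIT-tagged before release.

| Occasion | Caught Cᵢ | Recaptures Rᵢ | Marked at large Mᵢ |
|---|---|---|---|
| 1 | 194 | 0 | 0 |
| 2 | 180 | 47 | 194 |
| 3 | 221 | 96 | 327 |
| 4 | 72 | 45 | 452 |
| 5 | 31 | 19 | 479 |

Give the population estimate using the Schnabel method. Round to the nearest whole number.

N ≈ 747

Σ MᵢCᵢ = 0·194 + 194·180 + 327·221 + 452·72 + 479·31 = 0 + 34920 + 72267 + 32544 + 14849 = 154580
Σ Rᵢ = 0 + 47 + 96 + 45 + 19 = 207
N̂ = 154580 / 207 ≈ 746.8 → 747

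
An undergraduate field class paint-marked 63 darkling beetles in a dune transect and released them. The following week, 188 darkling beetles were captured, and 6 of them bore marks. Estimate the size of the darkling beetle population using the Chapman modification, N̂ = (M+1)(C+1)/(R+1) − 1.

N̂ = (63+1)(188+1)/(6+1) − 1 = 64·189/7 − 1
= 12096/7 − 1 = 1728 − 1 = 1727

N = 1727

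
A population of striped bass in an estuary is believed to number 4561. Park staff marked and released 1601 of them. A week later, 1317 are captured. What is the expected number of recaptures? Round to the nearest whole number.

expected recaptures ≈ 462

The marked fraction of the population is 1601/4561, so in a sample of 1317 expect C·(M/N) marked.
E[R] = 1601 × 1317 / 4561 = 2108517 / 4561 ≈ 462.3 → 462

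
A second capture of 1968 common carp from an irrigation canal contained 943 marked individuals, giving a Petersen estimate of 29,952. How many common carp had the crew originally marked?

M = 14352

From N = M·C/R: M = N·R / C = 29952·943 / 1968 = 28244736 / 1968 = 14352.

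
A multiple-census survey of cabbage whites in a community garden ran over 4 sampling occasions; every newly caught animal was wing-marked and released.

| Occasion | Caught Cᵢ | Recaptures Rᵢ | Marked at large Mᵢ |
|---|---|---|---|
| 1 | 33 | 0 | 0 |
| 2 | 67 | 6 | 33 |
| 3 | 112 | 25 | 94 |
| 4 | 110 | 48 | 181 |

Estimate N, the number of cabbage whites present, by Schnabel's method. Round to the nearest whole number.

Σ MᵢCᵢ = 0·33 + 33·67 + 94·112 + 181·110 = 0 + 2211 + 10528 + 19910 = 32649
Σ Rᵢ = 0 + 6 + 25 + 48 = 79
N̂ = 32649 / 79 ≈ 413.3 → 413

N ≈ 413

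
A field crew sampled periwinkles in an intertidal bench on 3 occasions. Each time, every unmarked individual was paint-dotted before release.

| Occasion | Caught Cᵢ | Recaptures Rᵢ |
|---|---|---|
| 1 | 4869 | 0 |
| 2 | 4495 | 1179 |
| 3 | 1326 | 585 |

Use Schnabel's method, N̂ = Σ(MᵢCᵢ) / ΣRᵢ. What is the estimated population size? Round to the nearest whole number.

N ≈ 18,560

Marked at large before each occasion: Mᵢ = Σⱼ<ᵢ (Cⱼ − Rⱼ) → M1=0, M2=4869, M3=8185
Σ MᵢCᵢ = 0·4869 + 4869·4495 + 8185·1326 = 0 + 21886155 + 10853310 = 32739465
Σ Rᵢ = 0 + 1179 + 585 = 1764
N̂ = 32739465 / 1764 ≈ 18559.8 → 18560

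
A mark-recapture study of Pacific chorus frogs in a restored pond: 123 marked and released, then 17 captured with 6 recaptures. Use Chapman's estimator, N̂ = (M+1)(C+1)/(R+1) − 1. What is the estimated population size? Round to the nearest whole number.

N ≈ 318

N̂ = (123+1)(17+1)/(6+1) − 1 = 124·18/7 − 1
= 2232/7 − 1 ≈ 318.9 − 1 ≈ 317.9 → 318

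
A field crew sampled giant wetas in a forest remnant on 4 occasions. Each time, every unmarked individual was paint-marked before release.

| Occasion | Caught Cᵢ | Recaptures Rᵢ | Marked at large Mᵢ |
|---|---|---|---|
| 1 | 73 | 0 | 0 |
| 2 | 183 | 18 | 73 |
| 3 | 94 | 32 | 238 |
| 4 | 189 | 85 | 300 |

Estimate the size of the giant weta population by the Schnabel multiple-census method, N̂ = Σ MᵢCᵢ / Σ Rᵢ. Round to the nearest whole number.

N ≈ 685

Σ MᵢCᵢ = 0·73 + 73·183 + 238·94 + 300·189 = 0 + 13359 + 22372 + 56700 = 92431
Σ Rᵢ = 0 + 18 + 32 + 85 = 135
N̂ = 92431 / 135 ≈ 684.7 → 685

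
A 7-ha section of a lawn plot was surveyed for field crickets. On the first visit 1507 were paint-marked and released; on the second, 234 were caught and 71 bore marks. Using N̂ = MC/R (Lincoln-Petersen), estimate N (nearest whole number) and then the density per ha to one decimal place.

N̂ = 1507·234/71 = 352638/71 ≈ 4966.7 → 4967
Density = N̂ / area = 4967 / 7 ≈ 709.57 → 709.6 per ha

density ≈ 709.6 field crickets per ha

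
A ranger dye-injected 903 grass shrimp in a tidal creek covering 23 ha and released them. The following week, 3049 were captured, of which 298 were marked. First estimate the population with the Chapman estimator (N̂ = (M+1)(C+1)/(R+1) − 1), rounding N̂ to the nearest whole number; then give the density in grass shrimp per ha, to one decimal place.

density ≈ 400.9 grass shrimp per ha

N̂ = 904·3050/299 − 1 = 2757200/299 − 1 ≈ 9220.4 → 9220
Density = N̂ / area = 9220 / 23 ≈ 400.87 → 400.9 per ha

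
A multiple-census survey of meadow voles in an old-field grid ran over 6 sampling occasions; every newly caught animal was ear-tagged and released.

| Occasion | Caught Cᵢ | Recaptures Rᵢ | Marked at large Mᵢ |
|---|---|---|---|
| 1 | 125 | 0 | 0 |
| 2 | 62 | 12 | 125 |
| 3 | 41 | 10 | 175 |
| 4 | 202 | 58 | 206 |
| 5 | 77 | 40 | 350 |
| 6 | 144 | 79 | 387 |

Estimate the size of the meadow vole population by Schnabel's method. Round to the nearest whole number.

Σ MᵢCᵢ = 0·125 + 125·62 + 175·41 + 206·202 + 350·77 + 387·144 = 0 + 7750 + 7175 + 41612 + 26950 + 55728 = 139215
Σ Rᵢ = 0 + 12 + 10 + 58 + 40 + 79 = 199
N̂ = 139215 / 199 ≈ 699.6 → 700

N ≈ 700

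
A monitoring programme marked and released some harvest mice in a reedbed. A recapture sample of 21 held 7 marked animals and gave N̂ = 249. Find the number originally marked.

M = 83

From N = M·C/R: M = N·R / C = 249·7 / 21 = 1743 / 21 = 83.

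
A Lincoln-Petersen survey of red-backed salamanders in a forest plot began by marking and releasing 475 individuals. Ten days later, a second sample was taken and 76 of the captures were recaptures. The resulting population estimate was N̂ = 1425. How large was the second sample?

C = 228

From N = M·C/R: C = N·R / M = 1425·76 / 475 = 108300 / 475 = 228.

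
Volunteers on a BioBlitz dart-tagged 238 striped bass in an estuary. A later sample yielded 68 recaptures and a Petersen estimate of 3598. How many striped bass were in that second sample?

From N = M·C/R: C = N·R / M = 3598·68 / 238 = 244664 / 238 = 1028.

C = 1028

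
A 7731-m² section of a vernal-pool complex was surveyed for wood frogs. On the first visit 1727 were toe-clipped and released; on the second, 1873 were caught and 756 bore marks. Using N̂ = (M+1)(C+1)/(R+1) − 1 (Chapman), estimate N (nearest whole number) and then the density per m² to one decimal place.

density ≈ 0.6 wood frogs per m²

N̂ = 1728·1874/757 − 1 = 3238272/757 − 1 ≈ 4276.8 → 4277
Density = N̂ / area = 4277 / 7731 ≈ 0.55 → 0.6 per m²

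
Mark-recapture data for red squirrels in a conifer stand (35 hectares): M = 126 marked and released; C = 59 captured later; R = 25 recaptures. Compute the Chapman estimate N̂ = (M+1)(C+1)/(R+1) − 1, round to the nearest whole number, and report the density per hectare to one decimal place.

N̂ = 127·60/26 − 1 = 7620/26 − 1 ≈ 292.1 → 292
Density = N̂ / area = 292 / 35 ≈ 8.34 → 8.3 per hectare

density ≈ 8.3 red squirrels per hectare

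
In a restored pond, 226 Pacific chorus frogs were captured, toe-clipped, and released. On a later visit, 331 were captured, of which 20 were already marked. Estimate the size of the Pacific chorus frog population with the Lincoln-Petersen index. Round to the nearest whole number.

N ≈ 3740

N = (226 × 331) / 20 = 74806 / 20 ≈ 3740.3 → 3740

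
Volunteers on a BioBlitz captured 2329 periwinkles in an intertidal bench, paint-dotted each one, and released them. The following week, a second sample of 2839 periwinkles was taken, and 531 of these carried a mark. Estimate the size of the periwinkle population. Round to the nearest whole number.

N ≈ 12,452

If marked individuals mix randomly, R/C ≈ M/N, giving N ≈ M·C/R.
N = (2329 × 2839) / 531 = 6612031 / 531 ≈ 12452.0 → 12452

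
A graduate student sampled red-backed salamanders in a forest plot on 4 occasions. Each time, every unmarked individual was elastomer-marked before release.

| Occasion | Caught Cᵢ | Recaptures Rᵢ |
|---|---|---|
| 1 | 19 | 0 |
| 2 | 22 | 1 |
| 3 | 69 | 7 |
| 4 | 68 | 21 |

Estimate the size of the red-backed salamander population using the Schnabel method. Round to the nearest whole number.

Marked at large before each occasion: Mᵢ = Σⱼ<ᵢ (Cⱼ − Rⱼ) → M1=0, M2=19, M3=40, M4=102
Σ MᵢCᵢ = 0·19 + 19·22 + 40·69 + 102·68 = 0 + 418 + 2760 + 6936 = 10114
Σ Rᵢ = 0 + 1 + 7 + 21 = 29
N̂ = 10114 / 29 ≈ 348.8 → 349

N ≈ 349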